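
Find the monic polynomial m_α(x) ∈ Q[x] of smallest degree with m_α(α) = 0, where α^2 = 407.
m_α(x) = x^2 - 407

α satisfies α^2 - 407 = 0, so x^2 - 407 annihilates α. Since d = 407 is squarefree and ≠ 1, it is not a perfect square in Q, so x^2 - 407 has no rational root and is therefore irreducible over Q (a degree-2 polynomial over a field is irreducible iff it has no root). Hence m_α(x) = x^2 - 407.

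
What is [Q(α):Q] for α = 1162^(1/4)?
[Q(α):Q] = 4

α is a root of x^4 - 1162. By Eisenstein's criterion at the prime p = 2 (which divides the constant term 1162 but p^2 = 4 does not, since 1162 is squarefree), x^4 - 1162 is irreducible over Q. Hence [Q(α):Q] = 4.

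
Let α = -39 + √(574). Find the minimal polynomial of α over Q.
m_α(x) = x^2 + 78x + 947

From α + 39 = √(574), squaring gives (α + 39)^2 = 574, i.e. α^2 + 78α + 1521 = 574, so α^2 + 78α + 947 = 0. The discriminant of x^2 + 78x + 947 is (78)^2 - 4·(947) = 6084 - 3788 = 2296, and 4·(574) is not a perfect square in Q since 574 is squarefree and ≠ 1. Hence x^2 + 78x + 947 is irreducible over Q and is the minimal polynomial of α.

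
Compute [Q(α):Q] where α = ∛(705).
[Q(α):Q] = 3

The minimal polynomial of α is x^3 - 705, irreducible over Q since 705 is not a perfect cube (so x^3 - 705 has no rational root). Hence [Q(α):Q] = deg(m_α) = 3.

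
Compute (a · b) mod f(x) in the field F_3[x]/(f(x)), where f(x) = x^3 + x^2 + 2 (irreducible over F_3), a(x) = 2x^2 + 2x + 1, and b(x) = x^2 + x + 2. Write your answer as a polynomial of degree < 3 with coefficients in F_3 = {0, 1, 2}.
a · b ≡ 2x^2 + x + 1 (mod f(x))

Multiply in F_3[x]: a(x)·b(x) = (2x^2 + 2x + 1)·(x^2 + x + 2) = 2x^4 + x^3 + x^2 + 2x + 2. This has degree ≥ 3, so divide by f(x) over F_3: 2x^4 + x^3 + x^2 + 2x + 2 = (2x + 2)·(x^3 + x^2 + 2) + (2x^2 + x + 1). Hence a·b ≡ 2x^2 + x + 1 (mod f). (F_3[x]/(f) is a field with 3^3 = 27 elements since f is irreducible of degree 3.)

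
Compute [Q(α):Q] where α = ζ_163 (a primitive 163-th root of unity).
[Q(α):Q] = 162

The minimal polynomial of ζ_163 over Q is the 163-th cyclotomic polynomial Φ_163(x), which is irreducible over Q and has degree φ(163) = 162. Hence [Q(α):Q] = φ(163) = 162.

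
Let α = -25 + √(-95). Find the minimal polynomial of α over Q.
m_α(x) = x^2 + 50x + 720

From α + 25 = √(-95), squaring gives (α + 25)^2 = -95, i.e. α^2 + 50α + 625 = -95, so α^2 + 50α + 720 = 0. The discriminant of x^2 + 50x + 720 is (50)^2 - 4·(720) = 2500 - 2880 = -380, and 4·(-95) is not a perfect square in Q since -95 is squarefree and ≠ 1. Hence x^2 + 50x + 720 is irreducible over Q and is the minimal polynomial of α.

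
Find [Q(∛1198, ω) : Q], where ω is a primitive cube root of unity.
[Q(∛1198, ω) : Q] = 6

[Q(∛1198):Q] = 3 (min poly x^3 - 1198, irreducible since 1198 is not a perfect cube). [Q(ω):Q] = 2 (min poly x^2 + x + 1). Since Q(∛1198) ⊂ R and ω ∉ R, we have ω ∉ Q(∛1198), so x^2 + x + 1 remains irreducible over Q(∛1198) and [Q(∛1198, ω) : Q(∛1198)] = 2. By the tower law, [Q(∛1198, ω) : Q] = 3 · 2 = 6. (In fact Q(∛1198, ω) is the splitting field of x^3 - 1198 over Q.)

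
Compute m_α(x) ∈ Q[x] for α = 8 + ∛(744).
m_α(x) = x^3 - 24x^2 + 192x - 1256

Set β = α - 8 = ∛(744), so β^3 = 744. Then (α - 8)^3 - 744 = 0, i.e. α is a root of g(x) = (x - 8)^3 - 744 = x^3 - 24x^2 + 192x - 1256. Since g(x) = h(x - 8) where h(x) = x^3 - 744, and h is irreducible over Q (because 744 is not a perfect cube, so h has no rational root, and a monic cubic with no rational root is irreducible), g is also irreducible (irreducibility is preserved under the substitution x → x - 8). Hence m_α(x) = x^3 - 24x^2 + 192x - 1256.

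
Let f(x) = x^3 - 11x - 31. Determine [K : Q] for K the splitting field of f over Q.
[K : Q] = 6

By the rational root test, any rational root of the monic integer polynomial f(x) = x^3 - 11x - 31 must be an integer dividing the constant term -31, i.e. one of ±{1, 31}. Evaluating: f(1) = -41, f(-1) = -21, f(31) = 29419, f(-31) = -29481; none is 0, so f has no rational root and is therefore irreducible over Q (a cubic with no linear factor over a field is irreducible). For an irreducible cubic, the Galois group is A_3 or S_3 according as the discriminant disc(f) = -4a^3 - 27b^2 = -4·(-11)^3 - 27·(-31)^2 = -20623 is or is not a square in Q. Here disc(f) = -20623 is not a perfect square in Q, so the Galois group of f over Q is not contained in A_3 and must be all of S_3. The splitting field has degree |S_3| = 6 over Q, so [K : Q] = 6.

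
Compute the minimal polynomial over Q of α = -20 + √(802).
m_α(x) = x^2 + 40x - 402

From α + 20 = √(802), squaring gives (α + 20)^2 = 802, i.e. α^2 + 40α + 400 = 802, so α^2 + 40α - 402 = 0. The discriminant of x^2 + 40x - 402 is (40)^2 - 4·(-402) = 1600 + 1608 = 3208, and 4·(802) is not a perfect square in Q since 802 is squarefree and ≠ 1. Hence x^2 + 40x - 402 is irreducible over Q and is the minimal polynomial of α.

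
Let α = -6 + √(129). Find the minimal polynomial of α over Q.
m_α(x) = x^2 + 12x - 93

From α + 6 = √(129), squaring gives (α + 6)^2 = 129, i.e. α^2 + 12α + 36 = 129, so α^2 + 12α - 93 = 0. The discriminant of x^2 + 12x - 93 is (12)^2 - 4·(-93) = 144 + 372 = 516, and 4·(129) is not a perfect square in Q since 129 is squarefree and ≠ 1. Hence x^2 + 12x - 93 is irreducible over Q and is the minimal polynomial of α.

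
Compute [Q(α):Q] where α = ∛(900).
[Q(α):Q] = 3

The minimal polynomial of α is x^3 - 900, irreducible over Q since 900 is not a perfect cube (so x^3 - 900 has no rational root). Hence [Q(α):Q] = deg(m_α) = 3.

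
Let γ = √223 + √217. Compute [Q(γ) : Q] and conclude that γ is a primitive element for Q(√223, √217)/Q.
[Q(γ) : Q] = 4 (equivalently, Q(γ) = Q(√223, √217))

Obviously Q(γ) ⊆ Q(√223, √217), and [Q(√223, √217):Q] = 4 (since 223, 217 are distinct squarefree integers > 1 with 48391 not a perfect square). To show equality we compute the minimal polynomial of γ. From γ = √223 + √217: γ^2 = 223 + 2√(48391) + 217 = 440 + 2√(48391), so γ^2 - 440 = 2√(48391); squaring, (γ^2 - 440)^2 = 4·48391, i.e. γ^4 - 880γ^2 + 193600 - 193564 = 0, i.e. γ^4 - 880γ^2 + 36 = 0. So γ is a root of x^4 - 880x^2 + 36. This polynomial is irreducible over Q: it has no rational root (each ±√223 ± √217 is irrational), and any factorization into two quadratics over Q would force √(48391) ∈ Q (pairing opposite roots) or √223, √217 ∈ Q (other pairings), all impossible. Hence [Q(γ):Q] = 4 = [Q(√223, √217):Q], so Q(γ) = Q(√223, √217).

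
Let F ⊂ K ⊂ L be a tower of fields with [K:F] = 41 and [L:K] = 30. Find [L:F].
[L:F] = 1230

The tower law says that for any tower of field extensions F ⊂ K ⊂ L with finite degrees, [L:F] = [L:K] · [K:F]. Here this gives [L:F] = 30 · 41 = 1230.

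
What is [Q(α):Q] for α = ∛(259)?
[Q(α):Q] = 3

The minimal polynomial of α is x^3 - 259, irreducible over Q since 259 is not a perfect cube (so x^3 - 259 has no rational root). Hence [Q(α):Q] = deg(m_α) = 3.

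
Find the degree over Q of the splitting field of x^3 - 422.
[K : Q] = 6

The roots of x^3 - 422 are ∛422, ω∛422, ω^2∛422 where ω = e^(2πi/3) is a primitive cube root of unity, so K = Q(∛422, ω). Now [Q(∛422):Q] = 3 (since 422 is not a perfect cube, x^3 - 422 is irreducible) and [Q(ω):Q] = 2. Both 2 and 3 divide [K:Q], and [K:Q] ≤ 3·2 = 6, so [K:Q] = 6. (Equivalently: Q(∛422) ⊂ R but ω ∉ R, so [K : Q(∛422)] = 2.)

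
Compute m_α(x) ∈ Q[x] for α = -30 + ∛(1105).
m_α(x) = x^3 + 90x^2 + 2700x + 25895

Set β = α + 30 = ∛(1105), so β^3 = 1105. Then (α + 30)^3 - 1105 = 0, i.e. α is a root of g(x) = (x + 30)^3 - 1105 = x^3 + 90x^2 + 2700x + 25895. Since g(x) = h(x + 30) where h(x) = x^3 - 1105, and h is irreducible over Q (because 1105 is not a perfect cube, so h has no rational root, and a monic cubic with no rational root is irreducible), g is also irreducible (irreducibility is preserved under the substitution x → x + 30). Hence m_α(x) = x^3 + 90x^2 + 2700x + 25895.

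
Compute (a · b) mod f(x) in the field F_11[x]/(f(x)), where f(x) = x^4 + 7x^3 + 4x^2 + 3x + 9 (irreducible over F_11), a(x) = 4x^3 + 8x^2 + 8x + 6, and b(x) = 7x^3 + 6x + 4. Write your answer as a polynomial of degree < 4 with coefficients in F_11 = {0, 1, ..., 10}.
a · b ≡ 7x^3 + 9x^2 + 2x + 6 (mod f(x))

Multiply in F_11[x]: a(x)·b(x) = (4x^3 + 8x^2 + 8x + 6)·(7x^3 + 6x + 4) = 6x^6 + x^5 + 3x^4 + 7x^3 + 3x^2 + 2x + 2. This has degree ≥ 4, so divide by f(x) over F_11: 6x^6 + x^5 + 3x^4 + 7x^3 + 3x^2 + 2x + 2 = (6x^2 + 3x + 2)·(x^4 + 7x^3 + 4x^2 + 3x + 9) + (7x^3 + 9x^2 + 2x + 6). Hence a·b ≡ 7x^3 + 9x^2 + 2x + 6 (mod f). (F_11[x]/(f) is a field with 11^4 = 14641 elements since f is irreducible of degree 4.)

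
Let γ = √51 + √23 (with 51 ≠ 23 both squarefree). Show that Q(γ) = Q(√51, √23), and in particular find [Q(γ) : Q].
[Q(γ) : Q] = 4 (equivalently, Q(γ) = Q(√51, √23))

Obviously Q(γ) ⊆ Q(√51, √23), and [Q(√51, √23):Q] = 4 (since 51, 23 are distinct squarefree integers > 1 with 1173 not a perfect square). To show equality we compute the minimal polynomial of γ. From γ = √51 + √23: γ^2 = 51 + 2√(1173) + 23 = 74 + 2√(1173), so γ^2 - 74 = 2√(1173); squaring, (γ^2 - 74)^2 = 4·1173, i.e. γ^4 - 148γ^2 + 5476 - 4692 = 0, i.e. γ^4 - 148γ^2 + 784 = 0. So γ is a root of x^4 - 148x^2 + 784. This polynomial is irreducible over Q: it has no rational root (each ±√51 ± √23 is irrational), and any factorization into two quadratics over Q would force √(1173) ∈ Q (pairing opposite roots) or √51, √23 ∈ Q (other pairings), all impossible. Hence [Q(γ):Q] = 4 = [Q(√51, √23):Q], so Q(γ) = Q(√51, √23).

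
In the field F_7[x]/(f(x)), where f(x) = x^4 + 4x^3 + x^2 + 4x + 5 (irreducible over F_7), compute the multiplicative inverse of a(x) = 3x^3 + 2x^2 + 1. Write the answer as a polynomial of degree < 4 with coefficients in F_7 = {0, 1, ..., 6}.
a(x)^(-1) ≡ 3x^3 + 3x^2 + 3x + 3 (mod f(x))

Since f is irreducible over F_7, F_7[x]/(f) is a field and a(x) ≠ 0 has an inverse. Apply the extended Euclidean algorithm to f(x) and a(x) in F_7[x]: f(x) = (5x + 5)·a(x) + (5x^2 + 6x);  a(x) = (2x + 5)·(5x^2 + 6x) + (5x + 1);  (5x^2 + 6x) = (x + 1)·(5x + 1) + (6). The last nonzero remainder is the constant 6 = gcd(f, a) in F_7. Back-substituting through the division chain expresses 6 = s(x)·a(x) + t(x)·f(x) with s(x) ≡ 4x^3 + 4x^2 + 4x + 4 (mod f), so (4x^3 + 4x^2 + 4x + 4)·a(x) ≡ 6 (mod f). Multiplying by 6^(-1) ≡ 6 in F_7 gives a(x)^(-1) ≡ 6·(4x^3 + 4x^2 + 4x + 4) ≡ 3x^3 + 3x^2 + 3x + 3 (mod f). Check: (3x^3 + 2x^2 + 1)·(3x^3 + 3x^2 + 3x + 3) = 2x^6 + x^5 + x^4 + 4x^3 + 2x^2 + 3x + 3 ≡ 1 (mod x^4 + 4x^3 + x^2 + 4x + 5).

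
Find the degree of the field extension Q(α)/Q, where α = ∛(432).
[Q(α):Q] = 3

The minimal polynomial of α is x^3 - 432, irreducible over Q since 432 is not a perfect cube (so x^3 - 432 has no rational root). Hence [Q(α):Q] = deg(m_α) = 3.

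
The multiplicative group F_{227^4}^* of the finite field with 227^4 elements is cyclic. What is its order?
|F_{227^4}^*| = 2655237840

F_{227^4} has 227^4 = 2655237841 elements; its multiplicative group consists of all nonzero elements, so |F_{227^4}^*| = 2655237841 - 1 = 2655237840. (It is cyclic since any finite subgroup of the multiplicative group of a field is cyclic.)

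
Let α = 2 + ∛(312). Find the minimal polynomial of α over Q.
m_α(x) = x^3 - 6x^2 + 12x - 320

Set β = α - 2 = ∛(312), so β^3 = 312. Then (α - 2)^3 - 312 = 0, i.e. α is a root of g(x) = (x - 2)^3 - 312 = x^3 - 6x^2 + 12x - 320. Since g(x) = h(x - 2) where h(x) = x^3 - 312, and h is irreducible over Q (because 312 is not a perfect cube, so h has no rational root, and a monic cubic with no rational root is irreducible), g is also irreducible (irreducibility is preserved under the substitution x → x - 2). Hence m_α(x) = x^3 - 6x^2 + 12x - 320.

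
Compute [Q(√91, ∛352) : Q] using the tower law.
[Q(√91, ∛352) : Q] = 6

Let L = Q(√91, ∛352). Since Q(√91) ⊂ L and [Q(√91):Q] = 2, the tower law gives 2 | [L:Q]. Likewise Q(∛352) ⊂ L with [Q(∛352):Q] = 3 (because 352 is not a perfect cube), so 3 | [L:Q]. As gcd(2,3) = 1, [L:Q] is divisible by 6. Conversely L is generated over Q by √91 and ∛352, so [L:Q] ≤ 2·3 = 6. Therefore [Q(√91, ∛352) : Q] = 6.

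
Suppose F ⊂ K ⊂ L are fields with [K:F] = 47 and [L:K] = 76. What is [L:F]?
[L:F] = 3572

The tower law says that for any tower of field extensions F ⊂ K ⊂ L with finite degrees, [L:F] = [L:K] · [K:F]. Here this gives [L:F] = 76 · 47 = 3572.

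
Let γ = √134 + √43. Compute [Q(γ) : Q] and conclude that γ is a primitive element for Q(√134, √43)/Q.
[Q(γ) : Q] = 4 (equivalently, Q(γ) = Q(√134, √43))

Obviously Q(γ) ⊆ Q(√134, √43), and [Q(√134, √43):Q] = 4 (since 134, 43 are distinct squarefree integers > 1 with 5762 not a perfect square). To show equality we compute the minimal polynomial of γ. From γ = √134 + √43: γ^2 = 134 + 2√(5762) + 43 = 177 + 2√(5762), so γ^2 - 177 = 2√(5762); squaring, (γ^2 - 177)^2 = 4·5762, i.e. γ^4 - 354γ^2 + 31329 - 23048 = 0, i.e. γ^4 - 354γ^2 + 8281 = 0. So γ is a root of x^4 - 354x^2 + 8281. This polynomial is irreducible over Q: it has no rational root (each ±√134 ± √43 is irrational), and any factorization into two quadratics over Q would force √(5762) ∈ Q (pairing opposite roots) or √134, √43 ∈ Q (other pairings), all impossible. Hence [Q(γ):Q] = 4 = [Q(√134, √43):Q], so Q(γ) = Q(√134, √43).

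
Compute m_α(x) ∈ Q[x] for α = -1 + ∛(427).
m_α(x) = x^3 + 3x^2 + 3x - 426

Set β = α + 1 = ∛(427), so β^3 = 427. Then (α + 1)^3 - 427 = 0, i.e. α is a root of g(x) = (x + 1)^3 - 427 = x^3 + 3x^2 + 3x - 426. Since g(x) = h(x + 1) where h(x) = x^3 - 427, and h is irreducible over Q (because 427 is not a perfect cube, so h has no rational root, and a monic cubic with no rational root is irreducible), g is also irreducible (irreducibility is preserved under the substitution x → x + 1). Hence m_α(x) = x^3 + 3x^2 + 3x - 426.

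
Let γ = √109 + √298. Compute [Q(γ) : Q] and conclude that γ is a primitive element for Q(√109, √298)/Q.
[Q(γ) : Q] = 4 (equivalently, Q(γ) = Q(√109, √298))

Obviously Q(γ) ⊆ Q(√109, √298), and [Q(√109, √298):Q] = 4 (since 109, 298 are distinct squarefree integers > 1 with 32482 not a perfect square). To show equality we compute the minimal polynomial of γ. From γ = √109 + √298: γ^2 = 109 + 2√(32482) + 298 = 407 + 2√(32482), so γ^2 - 407 = 2√(32482); squaring, (γ^2 - 407)^2 = 4·32482, i.e. γ^4 - 814γ^2 + 165649 - 129928 = 0, i.e. γ^4 - 814γ^2 + 35721 = 0. So γ is a root of x^4 - 814x^2 + 35721. This polynomial is irreducible over Q: it has no rational root (each ±√109 ± √298 is irrational), and any factorization into two quadratics over Q would force √(32482) ∈ Q (pairing opposite roots) or √109, √298 ∈ Q (other pairings), all impossible. Hence [Q(γ):Q] = 4 = [Q(√109, √298):Q], so Q(γ) = Q(√109, √298).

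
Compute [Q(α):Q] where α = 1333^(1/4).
[Q(α):Q] = 4

α is a root of x^4 - 1333. By Eisenstein's criterion at the prime p = 31 (which divides the constant term 1333 but p^2 = 961 does not, since 1333 is squarefree), x^4 - 1333 is irreducible over Q. Hence [Q(α):Q] = 4.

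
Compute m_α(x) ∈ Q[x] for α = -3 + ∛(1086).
m_α(x) = x^3 + 9x^2 + 27x - 1059

Set β = α + 3 = ∛(1086), so β^3 = 1086. Then (α + 3)^3 - 1086 = 0, i.e. α is a root of g(x) = (x + 3)^3 - 1086 = x^3 + 9x^2 + 27x - 1059. Since g(x) = h(x + 3) where h(x) = x^3 - 1086, and h is irreducible over Q (because 1086 is not a perfect cube, so h has no rational root, and a monic cubic with no rational root is irreducible), g is also irreducible (irreducibility is preserved under the substitution x → x + 3). Hence m_α(x) = x^3 + 9x^2 + 27x - 1059.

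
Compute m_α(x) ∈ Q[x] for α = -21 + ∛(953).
m_α(x) = x^3 + 63x^2 + 1323x + 8308

Set β = α + 21 = ∛(953), so β^3 = 953. Then (α + 21)^3 - 953 = 0, i.e. α is a root of g(x) = (x + 21)^3 - 953 = x^3 + 63x^2 + 1323x + 8308. Since g(x) = h(x + 21) where h(x) = x^3 - 953, and h is irreducible over Q (because 953 is not a perfect cube, so h has no rational root, and a monic cubic with no rational root is irreducible), g is also irreducible (irreducibility is preserved under the substitution x → x + 21). Hence m_α(x) = x^3 + 63x^2 + 1323x + 8308.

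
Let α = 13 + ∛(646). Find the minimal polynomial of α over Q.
m_α(x) = x^3 - 39x^2 + 507x - 2843

Set β = α - 13 = ∛(646), so β^3 = 646. Then (α - 13)^3 - 646 = 0, i.e. α is a root of g(x) = (x - 13)^3 - 646 = x^3 - 39x^2 + 507x - 2843. Since g(x) = h(x - 13) where h(x) = x^3 - 646, and h is irreducible over Q (because 646 is not a perfect cube, so h has no rational root, and a monic cubic with no rational root is irreducible), g is also irreducible (irreducibility is preserved under the substitution x → x - 13). Hence m_α(x) = x^3 - 39x^2 + 507x - 2843.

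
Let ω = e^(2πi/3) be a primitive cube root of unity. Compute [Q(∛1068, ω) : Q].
[Q(∛1068, ω) : Q] = 6

[Q(∛1068):Q] = 3 (min poly x^3 - 1068, irreducible since 1068 is not a perfect cube). [Q(ω):Q] = 2 (min poly x^2 + x + 1). Since Q(∛1068) ⊂ R and ω ∉ R, we have ω ∉ Q(∛1068), so x^2 + x + 1 remains irreducible over Q(∛1068) and [Q(∛1068, ω) : Q(∛1068)] = 2. By the tower law, [Q(∛1068, ω) : Q] = 3 · 2 = 6. (In fact Q(∛1068, ω) is the splitting field of x^3 - 1068 over Q.)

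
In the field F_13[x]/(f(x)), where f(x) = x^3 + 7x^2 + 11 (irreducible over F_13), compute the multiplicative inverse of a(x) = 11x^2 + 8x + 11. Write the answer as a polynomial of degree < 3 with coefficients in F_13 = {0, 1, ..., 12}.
a(x)^(-1) ≡ 8x^2 + 4x + 5 (mod f(x))

Since f is irreducible over F_13, F_13[x]/(f) is a field and a(x) ≠ 0 has an inverse. Apply the extended Euclidean algorithm to f(x) and a(x) in F_13[x]: f(x) = (6x + 1)·a(x) + (4x);  a(x) = (6x + 2)·(4x) + (11). The last nonzero remainder is the constant 11 = gcd(f, a) in F_13. Back-substituting through the division chain expresses 11 = s(x)·a(x) + t(x)·f(x) with s(x) ≡ 10x^2 + 5x + 3 (mod f), so (10x^2 + 5x + 3)·a(x) ≡ 11 (mod f). Multiplying by 11^(-1) ≡ 6 in F_13 gives a(x)^(-1) ≡ 6·(10x^2 + 5x + 3) ≡ 8x^2 + 4x + 5 (mod f). Check: (11x^2 + 8x + 11)·(8x^2 + 4x + 5) = 10x^4 + 4x^3 + 6x^2 + 6x + 3 ≡ 1 (mod x^3 + 7x^2 + 11).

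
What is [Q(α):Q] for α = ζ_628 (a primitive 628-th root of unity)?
[Q(α):Q] = 312

The minimal polynomial of ζ_628 over Q is the 628-th cyclotomic polynomial Φ_628(x), which is irreducible over Q and has degree φ(628) = 312. Hence [Q(α):Q] = φ(628) = 312.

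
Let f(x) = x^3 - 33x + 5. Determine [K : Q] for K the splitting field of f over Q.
[K : Q] = 6

By the rational root test, any rational root of the monic integer polynomial f(x) = x^3 - 33x + 5 must be an integer dividing the constant term 5, i.e. one of ±{1, 5}. Evaluating: f(1) = -27, f(-1) = 37, f(5) = -35, f(-5) = 45; none is 0, so f has no rational root and is therefore irreducible over Q (a cubic with no linear factor over a field is irreducible). For an irreducible cubic, the Galois group is A_3 or S_3 according as the discriminant disc(f) = -4a^3 - 27b^2 = -4·(-33)^3 - 27·(5)^2 = 143073 is or is not a square in Q. Here disc(f) = 143073 is not a perfect square in Q, so the Galois group of f over Q is not contained in A_3 and must be all of S_3. The splitting field has degree |S_3| = 6 over Q, so [K : Q] = 6.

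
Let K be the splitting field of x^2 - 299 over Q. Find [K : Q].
[K : Q] = 2

f(x) = x^2 - 299 factors as (x - √299)(x + √299). The splitting field is K = Q(√299). Since 299 is squarefree and > 1, it is not a perfect square, so x^2 - 299 is irreducible over Q and [Q(√299) : Q] = 2. Hence [K : Q] = 2.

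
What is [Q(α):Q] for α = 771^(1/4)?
[Q(α):Q] = 4

α is a root of x^4 - 771. By Eisenstein's criterion at the prime p = 3 (which divides the constant term 771 but p^2 = 9 does not, since 771 is squarefree), x^4 - 771 is irreducible over Q. Hence [Q(α):Q] = 4.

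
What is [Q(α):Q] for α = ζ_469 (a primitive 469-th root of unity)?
[Q(α):Q] = 396

The minimal polynomial of ζ_469 over Q is the 469-th cyclotomic polynomial Φ_469(x), which is irreducible over Q and has degree φ(469) = 396. Hence [Q(α):Q] = φ(469) = 396.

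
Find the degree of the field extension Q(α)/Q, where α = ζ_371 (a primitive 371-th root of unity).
[Q(α):Q] = 312

The minimal polynomial of ζ_371 over Q is the 371-th cyclotomic polynomial Φ_371(x), which is irreducible over Q and has degree φ(371) = 312. Hence [Q(α):Q] = φ(371) = 312.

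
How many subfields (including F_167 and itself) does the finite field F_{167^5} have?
F_{167^5} has 2 subfields

The subfields of F_{p^n} are exactly the fields F_{p^d} for d | n (each is the fixed field of the unique index-d subgroup of Gal(F_{p^n}/F_p) ≅ Z/nZ). The divisors of n = 5 are {1, 5}, giving 2 subfields: F_{167^1}, F_{167^5}.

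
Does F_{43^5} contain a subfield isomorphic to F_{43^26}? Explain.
No: F_{43^26} is not a subfield of F_{43^5}

F_{p^m} embeds in F_{p^n} iff m | n. Here 26 ∤ 5 (since 5 = 0·26 + 5 with remainder 5 ≠ 0), so F_{43^26} is not a subfield of F_{43^5}. Equivalently: if it were, the tower law would give 26 = [F_{43^26}:F_43] dividing [F_{43^5}:F_43] = 5, contradiction.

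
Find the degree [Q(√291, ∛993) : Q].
[Q(√291, ∛993) : Q] = 6

Let L = Q(√291, ∛993). Since Q(√291) ⊂ L and [Q(√291):Q] = 2, the tower law gives 2 | [L:Q]. Likewise Q(∛993) ⊂ L with [Q(∛993):Q] = 3 (because 993 is not a perfect cube), so 3 | [L:Q]. As gcd(2,3) = 1, [L:Q] is divisible by 6. Conversely L is generated over Q by √291 and ∛993, so [L:Q] ≤ 2·3 = 6. Therefore [Q(√291, ∛993) : Q] = 6.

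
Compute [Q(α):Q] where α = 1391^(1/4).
[Q(α):Q] = 4

α is a root of x^4 - 1391. By Eisenstein's criterion at the prime p = 13 (which divides the constant term 1391 but p^2 = 169 does not, since 1391 is squarefree), x^4 - 1391 is irreducible over Q. Hence [Q(α):Q] = 4.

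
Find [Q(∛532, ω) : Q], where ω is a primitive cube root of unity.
[Q(∛532, ω) : Q] = 6

[Q(∛532):Q] = 3 (min poly x^3 - 532, irreducible since 532 is not a perfect cube). [Q(ω):Q] = 2 (min poly x^2 + x + 1). Since Q(∛532) ⊂ R and ω ∉ R, we have ω ∉ Q(∛532), so x^2 + x + 1 remains irreducible over Q(∛532) and [Q(∛532, ω) : Q(∛532)] = 2. By the tower law, [Q(∛532, ω) : Q] = 3 · 2 = 6. (In fact Q(∛532, ω) is the splitting field of x^3 - 532 over Q.)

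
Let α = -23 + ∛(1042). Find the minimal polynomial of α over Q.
m_α(x) = x^3 + 69x^2 + 1587x + 11125

Set β = α + 23 = ∛(1042), so β^3 = 1042. Then (α + 23)^3 - 1042 = 0, i.e. α is a root of g(x) = (x + 23)^3 - 1042 = x^3 + 69x^2 + 1587x + 11125. Since g(x) = h(x + 23) where h(x) = x^3 - 1042, and h is irreducible over Q (because 1042 is not a perfect cube, so h has no rational root, and a monic cubic with no rational root is irreducible), g is also irreducible (irreducibility is preserved under the substitution x → x + 23). Hence m_α(x) = x^3 + 69x^2 + 1587x + 11125.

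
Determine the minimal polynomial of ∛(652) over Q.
m_α(x) = x^3 - 652

α satisfies α^3 = 652, so x^3 - 652 annihilates α. By the rational root test, a rational root p/q (in lowest terms) of x^3 - 652 would satisfy p^3 = 652 q^3, forcing q = 1 and p^3 = 652; but 652 is not a perfect cube, contradiction. A monic cubic over Q with no rational root is irreducible (any nontrivial factorization would include a linear factor). Hence x^3 - 652 is the minimal polynomial of α, and in particular [Q(α):Q] = 3.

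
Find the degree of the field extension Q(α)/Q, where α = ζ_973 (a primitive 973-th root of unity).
[Q(α):Q] = 828

The minimal polynomial of ζ_973 over Q is the 973-th cyclotomic polynomial Φ_973(x), which is irreducible over Q and has degree φ(973) = 828. Hence [Q(α):Q] = φ(973) = 828.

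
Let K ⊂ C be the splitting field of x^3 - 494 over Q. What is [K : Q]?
[K : Q] = 6

The roots of x^3 - 494 are ∛494, ω∛494, ω^2∛494 where ω = e^(2πi/3) is a primitive cube root of unity, so K = Q(∛494, ω). Now [Q(∛494):Q] = 3 (since 494 is not a perfect cube, x^3 - 494 is irreducible) and [Q(ω):Q] = 2. Both 2 and 3 divide [K:Q], and [K:Q] ≤ 3·2 = 6, so [K:Q] = 6. (Equivalently: Q(∛494) ⊂ R but ω ∉ R, so [K : Q(∛494)] = 2.)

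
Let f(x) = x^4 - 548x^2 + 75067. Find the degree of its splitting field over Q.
[K : Q] = 4

Solving the quadratic in x^2: x^2 = (548 ± √(548^2 - 4·75067))/2 = (548 ± √36)/2 = (548 ± 6)/2, giving x^2 = 271 or x^2 = 277. So f(x) = (x^2 - 271)(x^2 - 277) and the roots of f are ±√271, ±√277. Hence the splitting field is K = Q(√271, √277). Since 271 and 277 are distinct squarefree integers > 1, their product 75067 is not a perfect square, so √277 ∉ Q(√271). By the tower law [K:Q] = [Q(√271,√277):Q(√271)] · [Q(√271):Q] = 2 · 2 = 4.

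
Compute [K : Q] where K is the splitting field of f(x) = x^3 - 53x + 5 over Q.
[K : Q] = 6

By the rational root test, any rational root of the monic integer polynomial f(x) = x^3 - 53x + 5 must be an integer dividing the constant term 5, i.e. one of ±{1, 5}. Evaluating: f(1) = -47, f(-1) = 57, f(5) = -135, f(-5) = 145; none is 0, so f has no rational root and is therefore irreducible over Q (a cubic with no linear factor over a field is irreducible). For an irreducible cubic, the Galois group is A_3 or S_3 according as the discriminant disc(f) = -4a^3 - 27b^2 = -4·(-53)^3 - 27·(5)^2 = 594833 is or is not a square in Q. Here disc(f) = 594833 is not a perfect square in Q, so the Galois group of f over Q is not contained in A_3 and must be all of S_3. The splitting field has degree |S_3| = 6 over Q, so [K : Q] = 6.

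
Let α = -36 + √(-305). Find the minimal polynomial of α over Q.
m_α(x) = x^2 + 72x + 1601

From α + 36 = √(-305), squaring gives (α + 36)^2 = -305, i.e. α^2 + 72α + 1296 = -305, so α^2 + 72α + 1601 = 0. The discriminant of x^2 + 72x + 1601 is (72)^2 - 4·(1601) = 5184 - 6404 = -1220, and 4·(-305) is not a perfect square in Q since -305 is squarefree and ≠ 1. Hence x^2 + 72x + 1601 is irreducible over Q and is the minimal polynomial of α.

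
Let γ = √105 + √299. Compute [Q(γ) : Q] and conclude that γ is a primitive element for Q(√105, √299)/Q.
[Q(γ) : Q] = 4 (equivalently, Q(γ) = Q(√105, √299))

Obviously Q(γ) ⊆ Q(√105, √299), and [Q(√105, √299):Q] = 4 (since 105, 299 are distinct squarefree integers > 1 with 31395 not a perfect square). To show equality we compute the minimal polynomial of γ. From γ = √105 + √299: γ^2 = 105 + 2√(31395) + 299 = 404 + 2√(31395), so γ^2 - 404 = 2√(31395); squaring, (γ^2 - 404)^2 = 4·31395, i.e. γ^4 - 808γ^2 + 163216 - 125580 = 0, i.e. γ^4 - 808γ^2 + 37636 = 0. So γ is a root of x^4 - 808x^2 + 37636. This polynomial is irreducible over Q: it has no rational root (each ±√105 ± √299 is irrational), and any factorization into two quadratics over Q would force √(31395) ∈ Q (pairing opposite roots) or √105, √299 ∈ Q (other pairings), all impossible. Hence [Q(γ):Q] = 4 = [Q(√105, √299):Q], so Q(γ) = Q(√105, √299).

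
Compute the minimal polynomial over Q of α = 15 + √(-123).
m_α(x) = x^2 - 30x + 348

From α - 15 = √(-123), squaring gives (α - 15)^2 = -123, i.e. α^2 - 30α + 225 = -123, so α^2 - 30α + 348 = 0. The discriminant of x^2 - 30x + 348 is (-30)^2 - 4·(348) = 900 - 1392 = -492, and 4·(-123) is not a perfect square in Q since -123 is squarefree and ≠ 1. Hence x^2 - 30x + 348 is irreducible over Q and is the minimal polynomial of α.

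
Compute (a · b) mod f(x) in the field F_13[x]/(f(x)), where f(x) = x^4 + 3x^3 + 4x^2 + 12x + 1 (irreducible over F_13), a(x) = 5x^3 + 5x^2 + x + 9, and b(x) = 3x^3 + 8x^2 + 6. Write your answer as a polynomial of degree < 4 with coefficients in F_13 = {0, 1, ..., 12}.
a · b ≡ 12x^3 + 12x^2 + x + 10 (mod f(x))

Multiply in F_13[x]: a(x)·b(x) = (5x^3 + 5x^2 + x + 9)·(3x^3 + 8x^2 + 6) = 2x^6 + 3x^5 + 4x^4 + 11x^2 + 6x + 2. This has degree ≥ 4, so divide by f(x) over F_13: 2x^6 + 3x^5 + 4x^4 + 11x^2 + 6x + 2 = (2x^2 + 10x + 5)·(x^4 + 3x^3 + 4x^2 + 12x + 1) + (12x^3 + 12x^2 + x + 10). Hence a·b ≡ 12x^3 + 12x^2 + x + 10 (mod f). (F_13[x]/(f) is a field with 13^4 = 28561 elements since f is irreducible of degree 4.)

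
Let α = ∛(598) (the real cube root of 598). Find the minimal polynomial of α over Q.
m_α(x) = x^3 - 598

α satisfies α^3 = 598, so x^3 - 598 annihilates α. By the rational root test, a rational root p/q (in lowest terms) of x^3 - 598 would satisfy p^3 = 598 q^3, forcing q = 1 and p^3 = 598; but 598 is not a perfect cube, contradiction. A monic cubic over Q with no rational root is irreducible (any nontrivial factorization would include a linear factor). Hence x^3 - 598 is the minimal polynomial of α, and in particular [Q(α):Q] = 3.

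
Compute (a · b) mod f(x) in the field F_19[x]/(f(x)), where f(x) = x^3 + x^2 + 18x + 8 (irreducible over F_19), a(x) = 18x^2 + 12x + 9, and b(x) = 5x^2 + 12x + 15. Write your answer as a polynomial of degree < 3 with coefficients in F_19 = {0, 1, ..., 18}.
a · b ≡ 2x^2 + x + 15 (mod f(x))

Multiply in F_19[x]: a(x)·b(x) = (18x^2 + 12x + 9)·(5x^2 + 12x + 15) = 14x^4 + 10x^3 + 3x^2 + 3x + 2. This has degree ≥ 3, so divide by f(x) over F_19: 14x^4 + 10x^3 + 3x^2 + 3x + 2 = (14x + 15)·(x^3 + x^2 + 18x + 8) + (2x^2 + x + 15). Hence a·b ≡ 2x^2 + x + 15 (mod f). (F_19[x]/(f) is a field with 19^3 = 6859 elements since f is irreducible of degree 3.)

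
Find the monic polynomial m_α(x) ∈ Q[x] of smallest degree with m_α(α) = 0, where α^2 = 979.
m_α(x) = x^2 - 979

α satisfies α^2 - 979 = 0, so x^2 - 979 annihilates α. Since d = 979 is squarefree and ≠ 1, it is not a perfect square in Q, so x^2 - 979 has no rational root and is therefore irreducible over Q (a degree-2 polynomial over a field is irreducible iff it has no root). Hence m_α(x) = x^2 - 979.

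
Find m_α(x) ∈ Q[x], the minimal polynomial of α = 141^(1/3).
m_α(x) = x^3 - 141

α satisfies α^3 = 141, so x^3 - 141 annihilates α. By the rational root test, a rational root p/q (in lowest terms) of x^3 - 141 would satisfy p^3 = 141 q^3, forcing q = 1 and p^3 = 141; but 141 is not a perfect cube, contradiction. A monic cubic over Q with no rational root is irreducible (any nontrivial factorization would include a linear factor). Hence x^3 - 141 is the minimal polynomial of α, and in particular [Q(α):Q] = 3.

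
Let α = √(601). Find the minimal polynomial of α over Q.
m_α(x) = x^2 - 601

α satisfies α^2 - 601 = 0, so x^2 - 601 annihilates α. Since d = 601 is squarefree and ≠ 1, it is not a perfect square in Q, so x^2 - 601 has no rational root and is therefore irreducible over Q (a degree-2 polynomial over a field is irreducible iff it has no root). Hence m_α(x) = x^2 - 601.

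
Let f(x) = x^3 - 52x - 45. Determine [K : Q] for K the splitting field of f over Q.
[K : Q] = 6

By the rational root test, any rational root of the monic integer polynomial f(x) = x^3 - 52x - 45 must be an integer dividing the constant term -45, i.e. one of ±{1, 3, 5, 9, 15, 45}. Evaluating: f(1) = -96, f(-1) = 6, f(3) = -174, f(-3) = 84, f(5) = -180, f(-5) = 90, f(9) = 216, f(-9) = -306, f(15) = 2550, f(-15) = -2640, f(45) = 88740, f(-45) = -88830; none is 0, so f has no rational root and is therefore irreducible over Q (a cubic with no linear factor over a field is irreducible). For an irreducible cubic, the Galois group is A_3 or S_3 according as the discriminant disc(f) = -4a^3 - 27b^2 = -4·(-52)^3 - 27·(-45)^2 = 507757 is or is not a square in Q. Here disc(f) = 507757 is not a perfect square in Q, so the Galois group of f over Q is not contained in A_3 and must be all of S_3. The splitting field has degree |S_3| = 6 over Q, so [K : Q] = 6.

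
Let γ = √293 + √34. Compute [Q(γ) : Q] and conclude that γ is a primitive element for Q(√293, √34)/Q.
[Q(γ) : Q] = 4 (equivalently, Q(γ) = Q(√293, √34))

Obviously Q(γ) ⊆ Q(√293, √34), and [Q(√293, √34):Q] = 4 (since 293, 34 are distinct squarefree integers > 1 with 9962 not a perfect square). To show equality we compute the minimal polynomial of γ. From γ = √293 + √34: γ^2 = 293 + 2√(9962) + 34 = 327 + 2√(9962), so γ^2 - 327 = 2√(9962); squaring, (γ^2 - 327)^2 = 4·9962, i.e. γ^4 - 654γ^2 + 106929 - 39848 = 0, i.e. γ^4 - 654γ^2 + 67081 = 0. So γ is a root of x^4 - 654x^2 + 67081. This polynomial is irreducible over Q: it has no rational root (each ±√293 ± √34 is irrational), and any factorization into two quadratics over Q would force √(9962) ∈ Q (pairing opposite roots) or √293, √34 ∈ Q (other pairings), all impossible. Hence [Q(γ):Q] = 4 = [Q(√293, √34):Q], so Q(γ) = Q(√293, √34).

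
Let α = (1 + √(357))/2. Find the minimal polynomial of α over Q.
m_α(x) = x^2 - x - 89

From 2α - 1 = √(357), squaring gives (2α - 1)^2 = 357, i.e. 4α^2 - 4α + 1 = 357, so α^2 - α + (1 - 357)/4 = 0. Since 357 ≡ 1 (mod 4), (1 - 357)/4 = -89 ∈ Z. The polynomial x^2 - x - 89 has discriminant 1 - 4·(-89) = 357, which is not a perfect square in Q (d = 357 is squarefree and ≠ 1), so x^2 - x - 89 is irreducible over Q. It is the minimal polynomial of α.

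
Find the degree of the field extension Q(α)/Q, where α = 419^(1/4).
[Q(α):Q] = 4

α is a root of x^4 - 419. By Eisenstein's criterion at the prime p = 419 (which divides the constant term 419 but p^2 = 175561 does not, since 419 is squarefree), x^4 - 419 is irreducible over Q. Hence [Q(α):Q] = 4.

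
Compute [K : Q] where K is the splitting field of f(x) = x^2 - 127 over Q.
[K : Q] = 2

f(x) = x^2 - 127 factors as (x - √127)(x + √127). The splitting field is K = Q(√127). Since 127 is squarefree and > 1, it is not a perfect square, so x^2 - 127 is irreducible over Q and [Q(√127) : Q] = 2. Hence [K : Q] = 2.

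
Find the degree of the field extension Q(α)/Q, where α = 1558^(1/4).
[Q(α):Q] = 4

α is a root of x^4 - 1558. By Eisenstein's criterion at the prime p = 2 (which divides the constant term 1558 but p^2 = 4 does not, since 1558 is squarefree), x^4 - 1558 is irreducible over Q. Hence [Q(α):Q] = 4.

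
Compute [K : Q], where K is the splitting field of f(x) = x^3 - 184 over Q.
[K : Q] = 6

The roots of x^3 - 184 are ∛184, ω∛184, ω^2∛184 where ω = e^(2πi/3) is a primitive cube root of unity, so K = Q(∛184, ω). Now [Q(∛184):Q] = 3 (since 184 is not a perfect cube, x^3 - 184 is irreducible) and [Q(ω):Q] = 2. Both 2 and 3 divide [K:Q], and [K:Q] ≤ 3·2 = 6, so [K:Q] = 6. (Equivalently: Q(∛184) ⊂ R but ω ∉ R, so [K : Q(∛184)] = 2.)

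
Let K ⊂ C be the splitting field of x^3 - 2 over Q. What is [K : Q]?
[K : Q] = 6

The roots of x^3 - 2 are ∛2, ω∛2, ω^2∛2 where ω = e^(2πi/3) is a primitive cube root of unity, so K = Q(∛2, ω). Now [Q(∛2):Q] = 3 (since 2 is not a perfect cube, x^3 - 2 is irreducible) and [Q(ω):Q] = 2. Both 2 and 3 divide [K:Q], and [K:Q] ≤ 3·2 = 6, so [K:Q] = 6. (Equivalently: Q(∛2) ⊂ R but ω ∉ R, so [K : Q(∛2)] = 2.)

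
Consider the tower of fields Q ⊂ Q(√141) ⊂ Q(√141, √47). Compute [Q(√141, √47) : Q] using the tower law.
[Q(√141, √47) : Q] = 4

[Q(√141):Q] = 2 (min poly x^2 - 141, irreducible since 141 is squarefree > 1). For the top step, suppose √47 ∈ Q(√141), say √47 = c + d√141 with c, d ∈ Q. Squaring: 47 = c^2 + 141d^2 + 2cd√141. Since √141 ∉ Q this forces 2cd = 0. If d = 0 then √47 = c ∈ Q, contradicting 47 squarefree > 1. If c = 0 then 47 = 141d^2, so 141·47 = (141d)^2 is a perfect square in Q — but 141·47 = 6627 is not a perfect square (since 141 and 47 are distinct squarefree integers). Contradiction. Hence √47 ∉ Q(√141), so x^2 - 47 stays irreducible over Q(√141) and [Q(√141, √47) : Q(√141)] = 2. By the tower law, [Q(√141, √47) : Q] = 2 · 2 = 4.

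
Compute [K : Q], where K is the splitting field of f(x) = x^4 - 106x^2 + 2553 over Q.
[K : Q] = 4

Solving the quadratic in x^2: x^2 = (106 ± √(106^2 - 4·2553))/2 = (106 ± √1024)/2 = (106 ± 32)/2, giving x^2 = 69 or x^2 = 37. So f(x) = (x^2 - 69)(x^2 - 37) and the roots of f are ±√69, ±√37. Hence the splitting field is K = Q(√69, √37). Since 69 and 37 are distinct squarefree integers > 1, their product 2553 is not a perfect square, so √37 ∉ Q(√69). By the tower law [K:Q] = [Q(√69,√37):Q(√69)] · [Q(√69):Q] = 2 · 2 = 4.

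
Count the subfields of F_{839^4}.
F_{839^4} has 3 subfields

The subfields of F_{p^n} are exactly the fields F_{p^d} for d | n (each is the fixed field of the unique index-d subgroup of Gal(F_{p^n}/F_p) ≅ Z/nZ). The divisors of n = 4 are {1, 2, 4}, giving 3 subfields: F_{839^1}, F_{839^2}, F_{839^4}.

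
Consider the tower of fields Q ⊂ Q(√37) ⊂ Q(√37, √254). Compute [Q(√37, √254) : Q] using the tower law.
[Q(√37, √254) : Q] = 4

[Q(√37):Q] = 2 (min poly x^2 - 37, irreducible since 37 is squarefree > 1). For the top step, suppose √254 ∈ Q(√37), say √254 = c + d√37 with c, d ∈ Q. Squaring: 254 = c^2 + 37d^2 + 2cd√37. Since √37 ∉ Q this forces 2cd = 0. If d = 0 then √254 = c ∈ Q, contradicting 254 squarefree > 1. If c = 0 then 254 = 37d^2, so 37·254 = (37d)^2 is a perfect square in Q — but 37·254 = 9398 is not a perfect square (since 37 and 254 are distinct squarefree integers). Contradiction. Hence √254 ∉ Q(√37), so x^2 - 254 stays irreducible over Q(√37) and [Q(√37, √254) : Q(√37)] = 2. By the tower law, [Q(√37, √254) : Q] = 2 · 2 = 4.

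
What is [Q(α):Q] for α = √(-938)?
[Q(α):Q] = 2

[Q(α):Q] equals the degree of the minimal polynomial of α. Here α^2 = -938 and x^2 + 938 is irreducible (d = -938 is squarefree, ≠ 1, hence not a square), so deg(m_α) = 2. Thus [Q(α):Q] = 2.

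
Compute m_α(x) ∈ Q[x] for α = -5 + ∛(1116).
m_α(x) = x^3 + 15x^2 + 75x - 991

Set β = α + 5 = ∛(1116), so β^3 = 1116. Then (α + 5)^3 - 1116 = 0, i.e. α is a root of g(x) = (x + 5)^3 - 1116 = x^3 + 15x^2 + 75x - 991. Since g(x) = h(x + 5) where h(x) = x^3 - 1116, and h is irreducible over Q (because 1116 is not a perfect cube, so h has no rational root, and a monic cubic with no rational root is irreducible), g is also irreducible (irreducibility is preserved under the substitution x → x + 5). Hence m_α(x) = x^3 + 15x^2 + 75x - 991.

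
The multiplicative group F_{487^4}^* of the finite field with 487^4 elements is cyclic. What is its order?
|F_{487^4}^*| = 56249134560

F_{487^4} has 487^4 = 56249134561 elements; its multiplicative group consists of all nonzero elements, so |F_{487^4}^*| = 56249134561 - 1 = 56249134560. (It is cyclic since any finite subgroup of the multiplicative group of a field is cyclic.)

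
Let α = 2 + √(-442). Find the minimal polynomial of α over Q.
m_α(x) = x^2 - 4x + 446

From α - 2 = √(-442), squaring gives (α - 2)^2 = -442, i.e. α^2 - 4α + 4 = -442, so α^2 - 4α + 446 = 0. The discriminant of x^2 - 4x + 446 is (-4)^2 - 4·(446) = 16 - 1784 = -1768, and 4·(-442) is not a perfect square in Q since -442 is squarefree and ≠ 1. Hence x^2 - 4x + 446 is irreducible over Q and is the minimal polynomial of α.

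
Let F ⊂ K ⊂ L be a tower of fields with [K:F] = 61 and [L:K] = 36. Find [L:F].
[L:F] = 2196

The tower law says that for any tower of field extensions F ⊂ K ⊂ L with finite degrees, [L:F] = [L:K] · [K:F]. Here this gives [L:F] = 36 · 61 = 2196.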